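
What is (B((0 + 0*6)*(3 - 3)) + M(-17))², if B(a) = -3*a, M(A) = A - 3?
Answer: 400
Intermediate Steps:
M(A) = -3 + A
(B((0 + 0*6)*(3 - 3)) + M(-17))² = (-3*(0 + 0*6)*(3 - 3) + (-3 - 17))² = (-3*(0 + 0)*0 - 20)² = (-0*0 - 20)² = (-3*0 - 20)² = (0 - 20)² = (-20)² = 400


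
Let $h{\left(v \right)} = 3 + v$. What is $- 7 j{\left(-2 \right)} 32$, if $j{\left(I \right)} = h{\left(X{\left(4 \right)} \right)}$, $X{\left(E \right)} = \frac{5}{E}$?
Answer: $-952$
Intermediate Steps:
$j{\left(I \right)} = \frac{17}{4}$ ($j{\left(I \right)} = 3 + \frac{5}{4} = \frac{17}{4}$)
$- 7 j{\left(-2 \right)} 32 = \left(-7\right) \frac{17}{4} \cdot 32 = \left(- \frac{119}{4}\right) 32 = -952$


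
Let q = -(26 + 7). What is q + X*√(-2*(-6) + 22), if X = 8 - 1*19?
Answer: -33 - 11*√34 ≈ -97.141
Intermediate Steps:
q = -33 (q = -1*33 = -33)
X = -11 (X = 8 - 19 = -11)
q + X*√(-2*(-6) + 22) = -33 - 11*√(-2*(-6) + 22) = -33 - 11*√(12 + 22) = -33 - 11*√34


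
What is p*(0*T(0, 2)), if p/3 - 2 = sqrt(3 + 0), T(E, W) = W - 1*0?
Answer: 0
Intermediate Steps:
T(E, W) = W (T(E, W) = W + 0 = W)
p = 6 + 3*sqrt(3) (p = 6 + 3*sqrt(3 + 0) = 6 + 3*sqrt(3) ≈ 11.196)
p*(0*T(0, 2)) = (6 + 3*sqrt(3))*(0*2) = (6 + 3*sqrt(3))*0 = 0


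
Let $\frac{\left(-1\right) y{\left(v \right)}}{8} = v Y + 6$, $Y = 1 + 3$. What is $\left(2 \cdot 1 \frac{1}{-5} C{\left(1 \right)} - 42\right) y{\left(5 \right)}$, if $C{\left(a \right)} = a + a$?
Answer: $\frac{44512}{5} \approx 8902.4$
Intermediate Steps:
$Y = 4$
$C{\left(a \right)} = 2 a$
$y{\left(v \right)} = -48 - 32 v$ ($y{\left(v \right)} = - 8 \left(v 4 + 6\right) = - 8 \left(4 v + 6\right) = - 8 \left(6 + 4 v\right) = -48 - 32 v$)
$\left(2 \cdot 1 \frac{1}{-5} C{\left(1 \right)} - 42\right) y{\left(5 \right)} = \left(2 \cdot 1 \frac{1}{-5} \cdot 2 \cdot 1 - 42\right) \left(-48 - 160\right) = \left(2 \cdot 1 \left(- \frac{1}{5}\right) 2 - 42\right) \left(-48 - 160\right) = \left(2 \left(- \frac{1}{5}\right) 2 - 42\right) \left(-208\right) = \left(\left(- \frac{2}{5}\right) 2 - 42\right) \left(-208\right) = \left(- \frac{4}{5} - 42\right) \left(-208\right) = \left(- \frac{214}{5}\right) \left(-208\right) = \frac{44512}{5}$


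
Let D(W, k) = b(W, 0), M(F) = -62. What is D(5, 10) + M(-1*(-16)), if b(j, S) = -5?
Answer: -67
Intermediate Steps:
D(W, k) = -5
D(5, 10) + M(-1*(-16)) = -5 - 62 = -67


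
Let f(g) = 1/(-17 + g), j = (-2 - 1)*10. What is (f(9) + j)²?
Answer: 58081/64 ≈ 907.52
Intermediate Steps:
j = -30 (j = -3*10 = -30)
(f(9) + j)² = (1/(-17 + 9) - 30)² = (1/(-8) - 30)² = (-⅛ - 30)² = (-241/8)² = 58081/64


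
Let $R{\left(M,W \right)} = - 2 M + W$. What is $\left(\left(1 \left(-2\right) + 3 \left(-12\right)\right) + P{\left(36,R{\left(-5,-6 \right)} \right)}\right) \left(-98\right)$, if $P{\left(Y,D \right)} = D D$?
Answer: $2156$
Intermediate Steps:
$R{\left(M,W \right)} = W - 2 M$
$P{\left(Y,D \right)} = D^{2}$
$\left(\left(1 \left(-2\right) + 3 \left(-12\right)\right) + P{\left(36,R{\left(-5,-6 \right)} \right)}\right) \left(-98\right) = \left(\left(1 \left(-2\right) + 3 \left(-12\right)\right) + \left(-6 - -10\right)^{2}\right) \left(-98\right) = \left(\left(-2 - 36\right) + \left(-6 + 10\right)^{2}\right) \left(-98\right) = \left(-38 + 4^{2}\right) \left(-98\right) = \left(-38 + 16\right) \left(-98\right) = \left(-22\right) \left(-98\right) = 2156$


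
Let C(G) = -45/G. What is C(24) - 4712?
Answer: -37711/8 ≈ -4713.9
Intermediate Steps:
C(24) - 4712 = -45/24 - 4712 = -45*1/24 - 4712 = -15/8 - 4712 = -37711/8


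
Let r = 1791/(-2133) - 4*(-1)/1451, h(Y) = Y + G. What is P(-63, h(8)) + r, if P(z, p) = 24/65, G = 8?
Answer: -10453777/22352655 ≈ -0.46767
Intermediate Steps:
h(Y) = 8 + Y (h(Y) = Y + 8 = 8 + Y)
r = -287801/343887 (r = 1791*(-1/2133) + 4*(1/1451) = -199/237 + 4/1451 = -287801/343887 ≈ -0.83691)
P(z, p) = 24/65 (P(z, p) = 24*(1/65) = 24/65)
P(-63, h(8)) + r = 24/65 - 287801/343887 = -10453777/22352655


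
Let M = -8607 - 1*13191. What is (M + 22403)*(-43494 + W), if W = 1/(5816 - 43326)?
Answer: -1631459941/62 ≈ -2.6314e+7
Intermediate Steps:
W = -1/37510 (W = 1/(-37510) = -1/37510 ≈ -2.6660e-5)
M = -21798 (M = -8607 - 13191 = -21798)
(M + 22403)*(-43494 + W) = (-21798 + 22403)*(-43494 - 1/37510) = 605*(-1631459941/37510) = -1631459941/62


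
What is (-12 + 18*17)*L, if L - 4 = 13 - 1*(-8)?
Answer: 7350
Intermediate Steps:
L = 25 (L = 4 + (13 - 1*(-8)) = 4 + (13 + 8) = 4 + 21 = 25)
(-12 + 18*17)*L = (-12 + 18*17)*25 = (-12 + 306)*25 = 294*25 = 7350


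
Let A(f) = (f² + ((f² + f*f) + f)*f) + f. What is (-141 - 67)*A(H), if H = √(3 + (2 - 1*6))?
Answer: 416 + 208*I ≈ 416.0 + 208.0*I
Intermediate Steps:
H = I (H = √(3 + (2 - 6)) = √(3 - 4) = √(-1) = I ≈ 1.0*I)
A(f) = f + f² + f*(f + 2*f²) (A(f) = (f² + ((f² + f²) + f)*f) + f = (f² + (2*f² + f)*f) + f = (f² + (f + 2*f²)*f) + f = (f² + f*(f + 2*f²)) + f = f + f² + f*(f + 2*f²))
(-141 - 67)*A(H) = (-141 - 67)*(I*(1 + 2*I + 2*I²)) = -208*I*(1 + 2*I + 2*(-1)) = -208*I*(1 + 2*I - 2) = -208*I*(-1 + 2*I)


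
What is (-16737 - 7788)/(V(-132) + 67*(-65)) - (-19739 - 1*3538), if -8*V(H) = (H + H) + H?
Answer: 1839333/79 ≈ 23283.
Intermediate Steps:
V(H) = -3*H/8 (V(H) = -((H + H) + H)/8 = -(2*H + H)/8 = -3*H/8)
(-16737 - 7788)/(V(-132) + 67*(-65)) - (-19739 - 1*3538) = (-16737 - 7788)/(-3/8*(-132) + 67*(-65)) - (-19739 - 1*3538) = -24525/(99/2 - 4355) - (-19739 - 3538) = -24525/(-8611/2) - 1*(-23277) = -24525*(-2/8611) + 23277 = 450/79 + 23277 = 1839333/79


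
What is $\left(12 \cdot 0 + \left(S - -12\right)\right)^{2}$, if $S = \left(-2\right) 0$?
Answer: $144$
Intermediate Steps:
$S = 0$
$\left(12 \cdot 0 + \left(S - -12\right)\right)^{2} = \left(12 \cdot 0 + \left(0 - -12\right)\right)^{2} = \left(0 + \left(0 + 12\right)\right)^{2} = \left(0 + 12\right)^{2} = 12^{2} = 144$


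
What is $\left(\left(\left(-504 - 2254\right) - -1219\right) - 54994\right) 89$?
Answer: $-5031437$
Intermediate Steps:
$\left(\left(\left(-504 - 2254\right) - -1219\right) - 54994\right) 89 = \left(\left(\left(-504 - 2254\right) + 1219\right) - 54994\right) 89 = \left(\left(-2758 + 1219\right) - 54994\right) 89 = \left(-1539 - 54994\right) 89 = \left(-56533\right) 89 = -5031437$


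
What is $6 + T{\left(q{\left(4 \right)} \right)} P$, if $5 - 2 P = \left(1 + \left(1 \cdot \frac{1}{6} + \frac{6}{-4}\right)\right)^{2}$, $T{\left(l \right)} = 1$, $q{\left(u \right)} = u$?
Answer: $\frac{76}{9} \approx 8.4444$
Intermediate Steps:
$P = \frac{22}{9}$ ($P = \frac{5}{2} - \frac{\left(1 + \left(1 \cdot \frac{1}{6} + \frac{6}{-4}\right)\right)^{2}}{2} = \frac{5}{2} - \frac{\left(1 + \left(1 \cdot \frac{1}{6} + 6 \left(- \frac{1}{4}\right)\right)\right)^{2}}{2} = \frac{5}{2} - \frac{\left(1 + \left(\frac{1}{6} - \frac{3}{2}\right)\right)^{2}}{2} = \frac{5}{2} - \frac{\left(1 - \frac{4}{3}\right)^{2}}{2} = \frac{5}{2} - \frac{\left(- \frac{1}{3}\right)^{2}}{2} = \frac{5}{2} - \frac{1}{18} = \frac{22}{9} \approx 2.4444$)
$6 + T{\left(q{\left(4 \right)} \right)} P = 6 + 1 \cdot \frac{22}{9} = 6 + \frac{22}{9} = \frac{76}{9}$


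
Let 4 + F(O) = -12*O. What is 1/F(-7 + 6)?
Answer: 1/8 ≈ 0.12500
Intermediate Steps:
F(O) = -4 - 12*O
1/F(-7 + 6) = 1/(-4 - 12*(-7 + 6)) = 1/(-4 - 12*(-1)) = 1/(-4 + 12) = 1/8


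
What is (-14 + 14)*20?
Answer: 0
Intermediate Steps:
(-14 + 14)*20 = 0*20 = 0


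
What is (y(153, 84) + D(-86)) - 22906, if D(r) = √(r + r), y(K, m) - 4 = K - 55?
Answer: -22804 + 2*I*√43 ≈ -22804.0 + 13.115*I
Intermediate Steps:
y(K, m) = -51 + K (y(K, m) = 4 + (K - 55) = 4 + (-55 + K) = -51 + K)
D(r) = √2*√r (D(r) = √(2*r) = √2*√r)
(y(153, 84) + D(-86)) - 22906 = ((-51 + 153) + √2*√(-86)) - 22906 = (102 + √2*(I*√86)) - 22906 = (102 + 2*I*√43) - 22906 = -22804 + 2*I*√43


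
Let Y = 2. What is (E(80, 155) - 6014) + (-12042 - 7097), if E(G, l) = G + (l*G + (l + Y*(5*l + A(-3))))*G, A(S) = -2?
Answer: 1103007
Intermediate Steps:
E(G, l) = G + G*(-4 + 11*l + G*l) (E(G, l) = G + (l*G + (l + 2*(5*l - 2)))*G = G + (G*l + (l + 2*(-2 + 5*l)))*G = G + (G*l + (l + (-4 + 10*l)))*G = G + (G*l + (-4 + 11*l))*G = G + (-4 + 11*l + G*l)*G = G + G*(-4 + 11*l + G*l))
(E(80, 155) - 6014) + (-12042 - 7097) = (80*(-3 + 11*155 + 80*155) - 6014) + (-12042 - 7097) = (80*(-3 + 1705 + 12400) - 6014) - 19139 = (80*14102 - 6014) - 19139 = (1128160 - 6014) - 19139 = 1122146 - 19139 = 1103007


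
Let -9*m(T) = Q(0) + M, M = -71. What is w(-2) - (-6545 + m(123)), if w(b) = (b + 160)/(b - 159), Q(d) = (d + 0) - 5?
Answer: 9470047/1449 ≈ 6535.6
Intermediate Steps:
Q(d) = -5 + d (Q(d) = d - 5 = -5 + d)
w(b) = (160 + b)/(-159 + b)
m(T) = 76/9 (m(T) = -((-5 + 0) - 71)/9 = -(-5 - 71)/9 = -1/9*(-76) = 76/9)
w(-2) - (-6545 + m(123)) = (160 - 2)/(-159 - 2) - (-6545 + 76/9) = 158/(-161) - 1*(-58829/9) = -1/161*158 + 58829/9 = -158/161 + 58829/9 = 9470047/1449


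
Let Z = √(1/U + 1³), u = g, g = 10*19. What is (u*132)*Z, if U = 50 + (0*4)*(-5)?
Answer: 2508*√102 ≈ 25330.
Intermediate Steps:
g = 190
U = 50 (U = 50 + 0*(-5) = 50 + 0 = 50)
u = 190
Z = √102/10 (Z = √(1/50 + 1³) = √(1/50 + 1) = √(51/50) = √102/10 ≈ 1.0100)
(u*132)*Z = (190*132)*(√102/10) = 25080*(√102/10) = 2508*√102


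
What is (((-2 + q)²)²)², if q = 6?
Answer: 65536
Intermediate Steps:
(((-2 + q)²)²)² = (((-2 + 6)²)²)² = ((4²)²)² = (16²)² = 256² = 65536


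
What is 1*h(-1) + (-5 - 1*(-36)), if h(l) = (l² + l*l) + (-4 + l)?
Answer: 28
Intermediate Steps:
h(l) = -4 + l + 2*l² (h(l) = (l² + l²) + (-4 + l) = 2*l² + (-4 + l) = -4 + l + 2*l²)
1*h(-1) + (-5 - 1*(-36)) = 1*(-4 - 1 + 2*(-1)²) + (-5 - 1*(-36)) = 1*(-4 - 1 + 2*1) + (-5 + 36) = 1*(-4 - 1 + 2) + 31 = 1*(-3) + 31 = -3 + 31 = 28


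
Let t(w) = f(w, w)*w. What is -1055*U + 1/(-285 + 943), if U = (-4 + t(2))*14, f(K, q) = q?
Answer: 1/658 ≈ 0.0015198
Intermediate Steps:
t(w) = w**2 (t(w) = w*w = w**2)
U = 0 (U = (-4 + 2**2)*14 = (-4 + 4)*14 = 0*14 = 0)
-1055*U + 1/(-285 + 943) = -1055*0 + 1/(-285 + 943) = 0 + 1/658 = 1/658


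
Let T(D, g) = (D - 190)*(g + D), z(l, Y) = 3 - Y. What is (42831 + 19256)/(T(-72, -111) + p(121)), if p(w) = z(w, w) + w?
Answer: 62087/47949 ≈ 1.2949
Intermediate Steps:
T(D, g) = (-190 + D)*(D + g)
p(w) = 3 (p(w) = (3 - w) + w = 3)
(42831 + 19256)/(T(-72, -111) + p(121)) = (42831 + 19256)/(((-72)**2 - 190*(-72) - 190*(-111) - 72*(-111)) + 3) = 62087/((5184 + 13680 + 21090 + 7992) + 3) = 62087/(47946 + 3) = 62087/47949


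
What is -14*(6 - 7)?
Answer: 14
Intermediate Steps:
-14*(6 - 7) = -14*(-1) = 14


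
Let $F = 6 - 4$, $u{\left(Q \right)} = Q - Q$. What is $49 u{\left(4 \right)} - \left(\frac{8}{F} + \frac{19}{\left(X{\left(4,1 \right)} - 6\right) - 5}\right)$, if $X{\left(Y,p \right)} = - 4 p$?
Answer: $- \frac{41}{15} \approx -2.7333$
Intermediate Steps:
$u{\left(Q \right)} = 0$
$F = 2$
$49 u{\left(4 \right)} - \left(\frac{8}{F} + \frac{19}{\left(X{\left(4,1 \right)} - 6\right) - 5}\right) = 49 \cdot 0 - \left(4 + \frac{19}{\left(\left(-4\right) 1 - 6\right) - 5}\right) = 0 - \left(4 + \frac{19}{\left(-4 - 6\right) - 5}\right) = 0 - \left(4 + \frac{19}{-10 - 5}\right) = 0 - \left(4 + \frac{19}{-15}\right) = 0 - \frac{41}{15} = - \frac{41}{15}$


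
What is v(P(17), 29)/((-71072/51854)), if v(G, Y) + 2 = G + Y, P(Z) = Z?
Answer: -285197/8884 ≈ -32.102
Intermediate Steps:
v(G, Y) = -2 + G + Y (v(G, Y) = -2 + (G + Y) = -2 + G + Y)
v(P(17), 29)/((-71072/51854)) = (-2 + 17 + 29)/((-71072/51854)) = 44/((-71072*1/51854)) = 44/(-35536/25927) = 44*(-25927/35536) = -285197/8884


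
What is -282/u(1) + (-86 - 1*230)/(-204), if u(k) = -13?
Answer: 15409/663 ≈ 23.241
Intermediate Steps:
-282/u(1) + (-86 - 1*230)/(-204) = -282/(-13) + (-86 - 1*230)/(-204) = -282*(-1/13) + (-86 - 230)*(-1/204) = 282/13 - 316*(-1/204) = 282/13 + 79/51 = 15409/663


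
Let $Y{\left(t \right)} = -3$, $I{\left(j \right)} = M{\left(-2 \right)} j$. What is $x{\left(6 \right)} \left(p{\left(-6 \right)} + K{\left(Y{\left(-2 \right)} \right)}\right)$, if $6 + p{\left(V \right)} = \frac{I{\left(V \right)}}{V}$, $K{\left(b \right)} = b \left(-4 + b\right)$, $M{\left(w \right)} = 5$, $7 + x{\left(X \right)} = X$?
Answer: $-20$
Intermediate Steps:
$x{\left(X \right)} = -7 + X$
$I{\left(j \right)} = 5 j$
$p{\left(V \right)} = -1$ ($p{\left(V \right)} = -6 + \frac{5 V}{V} = -6 + 5 = -1$)
$x{\left(6 \right)} \left(p{\left(-6 \right)} + K{\left(Y{\left(-2 \right)} \right)}\right) = \left(-7 + 6\right) \left(-1 - 3 \left(-4 - 3\right)\right) = - (-1 - -21) = - (-1 + 21) = \left(-1\right) 20 = -20$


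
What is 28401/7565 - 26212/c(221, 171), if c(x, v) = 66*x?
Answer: 6351859/3245385 ≈ 1.9572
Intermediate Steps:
28401/7565 - 26212/c(221, 171) = 28401/7565 - 26212/(66*221) = 28401*(1/7565) - 26212/14586 = 28401/7565 - 26212*1/14586 = 28401/7565 - 13106/7293 = 6351859/3245385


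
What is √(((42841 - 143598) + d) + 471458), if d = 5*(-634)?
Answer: √367531 ≈ 606.24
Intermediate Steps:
d = -3170
√(((42841 - 143598) + d) + 471458) = √(((42841 - 143598) - 3170) + 471458) = √((-100757 - 3170) + 471458) = √(-103927 + 471458) = √367531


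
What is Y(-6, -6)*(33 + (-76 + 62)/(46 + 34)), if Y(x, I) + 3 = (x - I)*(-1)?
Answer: -3939/40 ≈ -98.475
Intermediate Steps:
Y(x, I) = -3 + I - x (Y(x, I) = -3 + (x - I)*(-1) = -3 + (I - x) = -3 + I - x)
Y(-6, -6)*(33 + (-76 + 62)/(46 + 34)) = (-3 - 6 - 1*(-6))*(33 + (-76 + 62)/(46 + 34)) = (-3 - 6 + 6)*(33 - 14/80) = -3*(33 - 14*1/80) = -3*(33 - 7/40) = -3*1313/40 = -3939/40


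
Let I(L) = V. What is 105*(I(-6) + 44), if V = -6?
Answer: 3990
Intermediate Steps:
I(L) = -6
105*(I(-6) + 44) = 105*(-6 + 44) = 105*38 = 3990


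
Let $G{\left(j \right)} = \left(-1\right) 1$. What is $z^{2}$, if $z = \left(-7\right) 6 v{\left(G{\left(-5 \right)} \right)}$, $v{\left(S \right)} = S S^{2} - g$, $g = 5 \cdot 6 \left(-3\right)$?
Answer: $13972644$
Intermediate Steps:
$G{\left(j \right)} = -1$
$g = -90$ ($g = 30 \left(-3\right) = -90$)
$v{\left(S \right)} = 90 + S^{3}$ ($v{\left(S \right)} = S S^{2} - -90 = S^{3} + 90 = 90 + S^{3}$)
$z = -3738$ ($z = \left(-7\right) 6 \left(90 + \left(-1\right)^{3}\right) = - 42 \left(90 - 1\right) = \left(-42\right) 89 = -3738$)
$z^{2} = \left(-3738\right)^{2} = 13972644$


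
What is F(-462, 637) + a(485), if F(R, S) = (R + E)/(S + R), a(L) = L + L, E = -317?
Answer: 168971/175 ≈ 965.55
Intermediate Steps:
a(L) = 2*L
F(R, S) = (-317 + R)/(R + S) (F(R, S) = (R - 317)/(S + R) = (-317 + R)/(R + S))
F(-462, 637) + a(485) = (-317 - 462)/(-462 + 637) + 2*485 = -779/175 + 970 = 168971/175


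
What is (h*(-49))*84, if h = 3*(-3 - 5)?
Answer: 98784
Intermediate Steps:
h = -24 (h = 3*(-8) = -24)
(h*(-49))*84 = -24*(-49)*84 = 1176*84 = 98784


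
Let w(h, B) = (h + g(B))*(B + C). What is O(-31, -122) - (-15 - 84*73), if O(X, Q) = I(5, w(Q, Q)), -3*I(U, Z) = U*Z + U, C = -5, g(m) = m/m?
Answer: -58399/3 ≈ -19466.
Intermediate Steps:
g(m) = 1
w(h, B) = (1 + h)*(-5 + B) (w(h, B) = (h + 1)*(B - 5) = (1 + h)*(-5 + B))
I(U, Z) = -U/3 - U*Z/3 (I(U, Z) = -(U*Z + U)/3 = -(U + U*Z)/3 = -U/3 - U*Z/3)
O(X, Q) = 20/3 - 5*Q²/3 + 20*Q/3 (O(X, Q) = -⅓*5*(1 + (-5 + Q - 5*Q + Q*Q)) = -⅓*5*(1 + (-5 + Q - 5*Q + Q²)) = -⅓*5*(1 + (-5 + Q² - 4*Q)) = -⅓*5*(-4 + Q² - 4*Q) = 20/3 - 5*Q²/3 + 20*Q/3)
O(-31, -122) - (-15 - 84*73) = (20/3 - 5/3*(-122)² + (20/3)*(-122)) - (-15 - 84*73) = (20/3 - 5/3*14884 - 2440/3) - (-15 - 6132) = (20/3 - 74420/3 - 2440/3) - 1*(-6147) = -76840/3 + 6147 = -58399/3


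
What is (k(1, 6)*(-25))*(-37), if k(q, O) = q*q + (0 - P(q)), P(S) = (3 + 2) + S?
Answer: -4625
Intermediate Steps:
P(S) = 5 + S
k(q, O) = -5 + q² - q (k(q, O) = q*q + (0 - (5 + q)) = q² + (0 + (-5 - q)) = q² + (-5 - q) = -5 + q² - q)
(k(1, 6)*(-25))*(-37) = ((-5 + 1² - 1*1)*(-25))*(-37) = ((-5 + 1 - 1)*(-25))*(-37) = -5*(-25)*(-37) = 125*(-37) = -4625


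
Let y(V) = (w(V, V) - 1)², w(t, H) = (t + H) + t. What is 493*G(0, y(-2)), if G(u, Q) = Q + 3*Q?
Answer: 96628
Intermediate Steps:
w(t, H) = H + 2*t (w(t, H) = (H + t) + t = H + 2*t)
y(V) = (-1 + 3*V)² (y(V) = ((V + 2*V) - 1)² = (3*V - 1)² = (-1 + 3*V)²)
G(u, Q) = 4*Q
493*G(0, y(-2)) = 493*(4*(-1 + 3*(-2))²) = 493*(4*(-1 - 6)²) = 493*(4*(-7)²) = 493*(4*49) = 493*196 = 96628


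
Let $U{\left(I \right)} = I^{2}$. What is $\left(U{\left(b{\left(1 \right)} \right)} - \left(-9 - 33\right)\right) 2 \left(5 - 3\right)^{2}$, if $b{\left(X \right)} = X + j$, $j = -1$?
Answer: $336$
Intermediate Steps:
$b{\left(X \right)} = -1 + X$ ($b{\left(X \right)} = X - 1 = -1 + X$)
$\left(U{\left(b{\left(1 \right)} \right)} - \left(-9 - 33\right)\right) 2 \left(5 - 3\right)^{2} = \left(\left(-1 + 1\right)^{2} - \left(-9 - 33\right)\right) 2 \left(5 - 3\right)^{2} = \left(0^{2} - \left(-9 - 33\right)\right) 2 \cdot 2^{2} = \left(0 - -42\right) 2 \cdot 4 = \left(0 + 42\right) 8 = 42 \cdot 8 = 336$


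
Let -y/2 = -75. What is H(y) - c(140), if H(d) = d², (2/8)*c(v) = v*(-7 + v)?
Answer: -51980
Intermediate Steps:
y = 150 (y = -2*(-75) = 150)
c(v) = 4*v*(-7 + v) (c(v) = 4*(v*(-7 + v)) = 4*v*(-7 + v))
H(y) - c(140) = 150² - 4*140*(-7 + 140) = 22500 - 4*140*133 = 22500 - 1*74480 = 22500 - 74480 = -51980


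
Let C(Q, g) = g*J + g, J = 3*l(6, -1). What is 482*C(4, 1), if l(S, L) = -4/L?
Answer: 6266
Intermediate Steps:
l(S, L) = -4/L
J = 12 (J = 3*(-4/(-1)) = 3*(-4*(-1)) = 3*4 = 12)
C(Q, g) = 13*g (C(Q, g) = g*12 + g = 12*g + g = 13*g)
482*C(4, 1) = 482*(13*1) = 482*13 = 6266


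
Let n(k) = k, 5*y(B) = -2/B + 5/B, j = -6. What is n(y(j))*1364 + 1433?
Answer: 6483/5 ≈ 1296.6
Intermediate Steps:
y(B) = 3/(5*B) (y(B) = (-2/B + 5/B)/5 = (3/B)/5 = 3/(5*B))
n(y(j))*1364 + 1433 = ((⅗)/(-6))*1364 + 1433 = ((⅗)*(-⅙))*1364 + 1433 = -⅒*1364 + 1433 = -682/5 + 1433 = 6483/5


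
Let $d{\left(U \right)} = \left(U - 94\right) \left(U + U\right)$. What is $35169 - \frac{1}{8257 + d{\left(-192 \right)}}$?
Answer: $\frac{4152790688}{118081} \approx 35169.0$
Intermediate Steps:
$d{\left(U \right)} = 2 U \left(-94 + U\right)$ ($d{\left(U \right)} = \left(U - 94\right) 2 U = \left(-94 + U\right) 2 U = 2 U \left(-94 + U\right)$)
$35169 - \frac{1}{8257 + d{\left(-192 \right)}} = 35169 - \frac{1}{8257 + 2 \left(-192\right) \left(-94 - 192\right)} = 35169 - \frac{1}{8257 + 2 \left(-192\right) \left(-286\right)} = 35169 - \frac{1}{8257 + 109824} = 35169 - \frac{1}{118081} = \frac{4152790688}{118081}$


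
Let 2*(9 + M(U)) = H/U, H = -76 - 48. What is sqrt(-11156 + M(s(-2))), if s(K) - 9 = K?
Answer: I*sqrt(547519)/7 ≈ 105.71*I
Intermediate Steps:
s(K) = 9 + K
H = -124
M(U) = -9 - 62/U (M(U) = -9 + (-124/U)/2 = -9 - 62/U)
sqrt(-11156 + M(s(-2))) = sqrt(-11156 + (-9 - 62/(9 - 2))) = sqrt(-11156 + (-9 - 62/7)) = sqrt(-11156 - 125/7) = sqrt(-78217/7) = I*sqrt(547519)/7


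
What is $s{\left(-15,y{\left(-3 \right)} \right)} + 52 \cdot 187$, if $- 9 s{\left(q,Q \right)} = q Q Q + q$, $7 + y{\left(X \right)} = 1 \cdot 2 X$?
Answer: $\frac{30022}{3} \approx 10007.0$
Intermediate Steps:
$y{\left(X \right)} = -7 + 2 X$ ($y{\left(X \right)} = -7 + 1 \cdot 2 X = -7 + 2 X$)
$s{\left(q,Q \right)} = - \frac{q}{9} - \frac{q Q^{2}}{9}$ ($s{\left(q,Q \right)} = - \frac{q Q Q + q}{9} = - \frac{Q q Q + q}{9} = - \frac{q Q^{2} + q}{9} = - \frac{q + q Q^{2}}{9} = - \frac{q}{9} - \frac{q Q^{2}}{9}$)
$s{\left(-15,y{\left(-3 \right)} \right)} + 52 \cdot 187 = \left(- \frac{1}{9}\right) \left(-15\right) \left(1 + \left(-7 + 2 \left(-3\right)\right)^{2}\right) + 52 \cdot 187 = \left(- \frac{1}{9}\right) \left(-15\right) \left(1 + \left(-7 - 6\right)^{2}\right) + 9724 = \left(- \frac{1}{9}\right) \left(-15\right) \left(1 + \left(-13\right)^{2}\right) + 9724 = \left(- \frac{1}{9}\right) \left(-15\right) \left(1 + 169\right) + 9724 = \left(- \frac{1}{9}\right) \left(-15\right) 170 + 9724 = \frac{850}{3} + 9724 = \frac{30022}{3}$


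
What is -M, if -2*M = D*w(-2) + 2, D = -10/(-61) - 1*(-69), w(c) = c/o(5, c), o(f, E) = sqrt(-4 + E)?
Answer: 1 + 4219*I*sqrt(6)/366 ≈ 1.0 + 28.236*I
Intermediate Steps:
w(c) = c/sqrt(-4 + c) (w(c) = c/(sqrt(-4 + c)) = c/sqrt(-4 + c))
D = 4219/61 (D = -10*(-1/61) + 69 = 10/61 + 69 = 4219/61 ≈ 69.164)
M = -1 - 4219*I*sqrt(6)/366 (M = -(4219*(-2/sqrt(-4 - 2))/61 + 2)/2 = -(4219*(-(-1)*I*sqrt(6)/3)/61 + 2)/2 = -(4219*(I*sqrt(6)/3)/61 + 2)/2 = -(4219*I*sqrt(6)/183 + 2)/2 = -(2 + 4219*I*sqrt(6)/183)/2 = -1 - 4219*I*sqrt(6)/366 ≈ -1.0 - 28.236*I)
-M = -(-1 - 4219*I*sqrt(6)/366) = 1 + 4219*I*sqrt(6)/366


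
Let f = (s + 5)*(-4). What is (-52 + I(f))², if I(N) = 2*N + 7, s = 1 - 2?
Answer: 5929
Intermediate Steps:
s = -1
f = -16 (f = (-1 + 5)*(-4) = 4*(-4) = -16)
I(N) = 7 + 2*N
(-52 + I(f))² = (-52 + (7 + 2*(-16)))² = (-52 + (7 - 32))² = (-52 - 25)² = (-77)² = 5929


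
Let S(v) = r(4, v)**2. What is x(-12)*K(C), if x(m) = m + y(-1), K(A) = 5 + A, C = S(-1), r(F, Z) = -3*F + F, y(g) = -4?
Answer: -1104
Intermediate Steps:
r(F, Z) = -2*F
S(v) = 64 (S(v) = (-2*4)**2 = (-8)**2 = 64)
C = 64
x(m) = -4 + m (x(m) = m - 4 = -4 + m)
x(-12)*K(C) = (-4 - 12)*(5 + 64) = -16*69 = -1104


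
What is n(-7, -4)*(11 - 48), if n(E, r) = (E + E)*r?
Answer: -2072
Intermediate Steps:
n(E, r) = 2*E*r (n(E, r) = (2*E)*r = 2*E*r)
n(-7, -4)*(11 - 48) = (2*(-7)*(-4))*(11 - 48) = 56*(-37) = -2072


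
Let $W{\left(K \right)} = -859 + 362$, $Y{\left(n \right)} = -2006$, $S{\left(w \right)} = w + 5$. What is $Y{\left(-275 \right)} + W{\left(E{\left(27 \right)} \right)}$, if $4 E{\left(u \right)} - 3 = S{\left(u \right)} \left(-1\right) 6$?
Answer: $-2503$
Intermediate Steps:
$S{\left(w \right)} = 5 + w$
$E{\left(u \right)} = - \frac{27}{4} - \frac{3 u}{2}$ ($E{\left(u \right)} = \frac{3}{4} + \frac{\left(5 + u\right) \left(-1\right) 6}{4} = \frac{3}{4} + \frac{\left(-5 - u\right) 6}{4} = \frac{3}{4} + \frac{-30 - 6 u}{4} = \frac{3}{4} - \left(\frac{15}{2} + \frac{3 u}{2}\right) = - \frac{27}{4} - \frac{3 u}{2}$)
$W{\left(K \right)} = -497$
$Y{\left(-275 \right)} + W{\left(E{\left(27 \right)} \right)} = -2006 - 497 = -2503$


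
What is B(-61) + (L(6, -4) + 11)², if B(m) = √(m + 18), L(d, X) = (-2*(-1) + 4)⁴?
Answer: 1708249 + I*√43 ≈ 1.7082e+6 + 6.5574*I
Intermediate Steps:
L(d, X) = 1296 (L(d, X) = (2 + 4)⁴ = 6⁴ = 1296)
B(m) = √(18 + m)
B(-61) + (L(6, -4) + 11)² = √(18 - 61) + (1296 + 11)² = √(-43) + 1307² = I*√43 + 1708249 = 1708249 + I*√43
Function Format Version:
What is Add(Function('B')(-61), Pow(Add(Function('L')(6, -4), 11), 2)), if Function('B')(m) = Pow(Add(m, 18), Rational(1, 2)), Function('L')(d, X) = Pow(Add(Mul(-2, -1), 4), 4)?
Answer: Add(1708249, Mul(I, Pow(43, Rational(1, 2)))) ≈ Add(1.7082e+6, Mul(6.5574, I))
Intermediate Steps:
Function('L')(d, X) = 1296 (Function('L')(d, X) = Pow(Add(2, 4), 4) = Pow(6, 4) = 1296)
Function('B')(m) = Pow(Add(18, m), Rational(1, 2))
Add(Function('B')(-61), Pow(Add(Function('L')(6, -4), 11), 2)) = Add(Pow(Add(18, -61), Rational(1, 2)), Pow(Add(1296, 11), 2)) = Add(Pow(-43, Rational(1, 2)), Pow(1307, 2)) = Add(Mul(I, Pow(43, Rational(1, 2))), 1708249) = Add(1708249, Mul(I, Pow(43, Rational(1, 2))))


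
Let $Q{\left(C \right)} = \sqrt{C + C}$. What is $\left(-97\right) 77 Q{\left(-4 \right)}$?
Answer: $- 14938 i \sqrt{2} \approx - 21126.0 i$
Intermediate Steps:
$Q{\left(C \right)} = \sqrt{2} \sqrt{C}$ ($Q{\left(C \right)} = \sqrt{2 C} = \sqrt{2} \sqrt{C}$)
$\left(-97\right) 77 Q{\left(-4 \right)} = \left(-97\right) 77 \sqrt{2} \sqrt{-4} = - 7469 \sqrt{2} \cdot 2 i = - 7469 \cdot 2 i \sqrt{2} = - 14938 i \sqrt{2}$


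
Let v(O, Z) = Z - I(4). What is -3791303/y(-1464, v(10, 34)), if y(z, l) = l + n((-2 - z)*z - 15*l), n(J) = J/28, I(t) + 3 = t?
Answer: 106156484/2139939 ≈ 49.607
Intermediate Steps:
I(t) = -3 + t
n(J) = J/28 (n(J) = J*(1/28) = J/28)
v(O, Z) = -1 + Z (v(O, Z) = Z - (-3 + 4) = Z - 1*1 = Z - 1 = -1 + Z)
y(z, l) = 13*l/28 + z*(-2 - z)/28 (y(z, l) = l + ((-2 - z)*z - 15*l)/28 = l + (z*(-2 - z) - 15*l)/28 = l + (-15*l + z*(-2 - z))/28 = l + (-15*l/28 + z*(-2 - z)/28) = 13*l/28 + z*(-2 - z)/28)
-3791303/y(-1464, v(10, 34)) = -3791303/(-1/14*(-1464) - 1/28*(-1464)² + 13*(-1 + 34)/28) = -3791303/(732/7 - 1/28*2143296 + (13/28)*33) = -3791303/(732/7 - 535824/7 + 429/28) = -3791303/(-2139939/28) = -3791303*(-28/2139939) = 106156484/2139939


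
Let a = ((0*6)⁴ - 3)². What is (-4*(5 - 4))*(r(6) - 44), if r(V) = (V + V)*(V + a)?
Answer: -544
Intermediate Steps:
a = 9 (a = (0⁴ - 3)² = (0 - 3)² = (-3)² = 9)
r(V) = 2*V*(9 + V) (r(V) = (V + V)*(V + 9) = (2*V)*(9 + V) = 2*V*(9 + V))
(-4*(5 - 4))*(r(6) - 44) = (-4*(5 - 4))*(2*6*(9 + 6) - 44) = (-4*1)*(2*6*15 - 44) = -4*(180 - 44) = -4*136 = -544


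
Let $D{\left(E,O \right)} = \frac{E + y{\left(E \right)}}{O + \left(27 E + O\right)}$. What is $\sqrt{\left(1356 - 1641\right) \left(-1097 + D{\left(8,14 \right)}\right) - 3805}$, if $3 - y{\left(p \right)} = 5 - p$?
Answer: $\frac{\sqrt{4596531170}}{122} \approx 555.72$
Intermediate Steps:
$y{\left(p \right)} = -2 + p$ ($y{\left(p \right)} = 3 - \left(5 - p\right) = 3 + \left(-5 + p\right) = -2 + p$)
$D{\left(E,O \right)} = \frac{-2 + 2 E}{2 O + 27 E}$ ($D{\left(E,O \right)} = \frac{E + \left(-2 + E\right)}{O + \left(27 E + O\right)} = \frac{-2 + 2 E}{O + \left(O + 27 E\right)} = \frac{-2 + 2 E}{2 O + 27 E}$)
$\sqrt{\left(1356 - 1641\right) \left(-1097 + D{\left(8,14 \right)}\right) - 3805} = \sqrt{\left(1356 - 1641\right) \left(-1097 + \frac{2 \left(-1 + 8\right)}{2 \cdot 14 + 27 \cdot 8}\right) - 3805} = \sqrt{\left(1356 - 1641\right) \left(-1097 + 2 \frac{1}{28 + 216} \cdot 7\right) - 3805} = \sqrt{\left(1356 - 1641\right) \left(-1097 + 2 \cdot \frac{1}{244} \cdot 7\right) - 3805} = \sqrt{- 285 \left(-1097 + 2 \cdot \frac{1}{244} \cdot 7\right) - 3805} = \sqrt{- 285 \left(-1097 + \frac{7}{122}\right) - 3805} = \sqrt{\left(-285\right) \left(- \frac{133827}{122}\right) - 3805} = \sqrt{\frac{38140695}{122} - 3805} = \sqrt{\frac{37676485}{122}} = \frac{\sqrt{4596531170}}{122}$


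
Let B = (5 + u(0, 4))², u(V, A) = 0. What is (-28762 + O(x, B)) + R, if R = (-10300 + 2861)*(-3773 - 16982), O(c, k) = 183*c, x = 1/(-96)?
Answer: 4939765795/32 ≈ 1.5437e+8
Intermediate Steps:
B = 25 (B = (5 + 0)² = 5² = 25)
x = -1/96 ≈ -0.010417
R = 154396445 (R = -7439*(-20755) = 154396445)
(-28762 + O(x, B)) + R = (-28762 + 183*(-1/96)) + 154396445 = (-28762 - 61/32) + 154396445 = -920445/32 + 154396445 = 4939765795/32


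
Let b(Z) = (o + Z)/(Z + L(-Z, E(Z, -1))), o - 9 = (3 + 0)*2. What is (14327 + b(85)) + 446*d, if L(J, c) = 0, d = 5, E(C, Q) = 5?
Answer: 281489/17 ≈ 16558.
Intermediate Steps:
o = 15 (o = 9 + (3 + 0)*2 = 9 + 3*2 = 9 + 6 = 15)
b(Z) = (15 + Z)/Z (b(Z) = (15 + Z)/(Z + 0) = (15 + Z)/Z)
(14327 + b(85)) + 446*d = (14327 + (15 + 85)/85) + 446*5 = (14327 + (1/85)*100) + 2230 = (14327 + 20/17) + 2230 = 243579/17 + 2230 = 281489/17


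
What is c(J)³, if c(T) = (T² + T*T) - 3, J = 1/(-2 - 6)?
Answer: -857375/32768 ≈ -26.165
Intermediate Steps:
J = -⅛ (J = 1/(-8) = -⅛ ≈ -0.12500)
c(T) = -3 + 2*T² (c(T) = (T² + T²) - 3 = 2*T² - 3 = -3 + 2*T²)
c(J)³ = (-3 + 2*(-⅛)²)³ = (-3 + 2*(1/64))³ = (-3 + 1/32)³ = (-95/32)³ = -857375/32768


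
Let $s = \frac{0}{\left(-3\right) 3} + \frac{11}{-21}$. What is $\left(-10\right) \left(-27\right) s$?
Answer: $- \frac{990}{7} \approx -141.43$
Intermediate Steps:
$s = - \frac{11}{21}$ ($s = \frac{0}{-9} + 11 \left(- \frac{1}{21}\right) = 0 \left(- \frac{1}{9}\right) - \frac{11}{21} = 0 - \frac{11}{21} = - \frac{11}{21} \approx -0.52381$)
$\left(-10\right) \left(-27\right) s = \left(-10\right) \left(-27\right) \left(- \frac{11}{21}\right) = 270 \left(- \frac{11}{21}\right) = - \frac{990}{7}$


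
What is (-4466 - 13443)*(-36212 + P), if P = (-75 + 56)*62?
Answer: 669617510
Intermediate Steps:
P = -1178 (P = -19*62 = -1178)
(-4466 - 13443)*(-36212 + P) = (-4466 - 13443)*(-36212 - 1178) = -17909*(-37390) = 669617510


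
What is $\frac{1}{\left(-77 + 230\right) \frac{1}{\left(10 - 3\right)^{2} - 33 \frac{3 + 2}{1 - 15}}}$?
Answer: $\frac{851}{2142} \approx 0.39729$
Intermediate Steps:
$\frac{1}{\left(-77 + 230\right) \frac{1}{\left(10 - 3\right)^{2} - 33 \frac{3 + 2}{1 - 15}}} = \frac{1}{153 \frac{1}{7^{2} - 33 \frac{5}{1 - 15}}} = \frac{1}{153 \frac{1}{49 - 33 \frac{5}{-14}}} = \frac{1}{153 \frac{1}{49 - 33 \cdot 5 \left(- \frac{1}{14}\right)}} = \frac{1}{153 \frac{1}{49 - - \frac{165}{14}}} = \frac{1}{153 \frac{1}{49 + \frac{165}{14}}} = \frac{1}{153 \frac{1}{\frac{851}{14}}} = \frac{1}{153 \cdot \frac{14}{851}} = \frac{1}{\frac{2142}{851}} = \frac{851}{2142}$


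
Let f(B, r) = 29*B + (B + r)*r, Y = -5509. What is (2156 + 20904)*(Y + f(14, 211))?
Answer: 977098320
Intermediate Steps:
f(B, r) = 29*B + r*(B + r)
(2156 + 20904)*(Y + f(14, 211)) = (2156 + 20904)*(-5509 + (211² + 29*14 + 14*211)) = 23060*(-5509 + (44521 + 406 + 2954)) = 23060*(-5509 + 47881) = 23060*42372 = 977098320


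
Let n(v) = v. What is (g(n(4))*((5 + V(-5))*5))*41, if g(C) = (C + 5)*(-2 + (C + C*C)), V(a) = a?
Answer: 0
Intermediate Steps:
g(C) = (5 + C)*(-2 + C + C²) (g(C) = (5 + C)*(-2 + (C + C²)) = (5 + C)*(-2 + C + C²))
(g(n(4))*((5 + V(-5))*5))*41 = ((-10 + 4³ + 3*4 + 6*4²)*((5 - 5)*5))*41 = ((-10 + 64 + 12 + 6*16)*(0*5))*41 = ((-10 + 64 + 12 + 96)*0)*41 = (162*0)*41 = 0*41 = 0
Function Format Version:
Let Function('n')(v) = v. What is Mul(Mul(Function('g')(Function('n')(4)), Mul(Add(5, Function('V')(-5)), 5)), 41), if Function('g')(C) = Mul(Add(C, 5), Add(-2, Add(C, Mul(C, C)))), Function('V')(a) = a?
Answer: 0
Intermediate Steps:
Function('g')(C) = Mul(Add(5, C), Add(-2, C, Pow(C, 2))) (Function('g')(C) = Mul(Add(5, C), Add(-2, Add(C, Pow(C, 2)))) = Mul(Add(5, C), Add(-2, C, Pow(C, 2))))
Mul(Mul(Function('g')(Function('n')(4)), Mul(Add(5, Function('V')(-5)), 5)), 41) = Mul(Mul(Add(-10, Pow(4, 3), Mul(3, 4), Mul(6, Pow(4, 2))), Mul(Add(5, -5), 5)), 41) = Mul(Mul(Add(-10, 64, 12, Mul(6, 16)), Mul(0, 5)), 41) = Mul(Mul(Add(-10, 64, 12, 96), 0), 41) = Mul(Mul(162, 0), 41) = Mul(0, 41) = 0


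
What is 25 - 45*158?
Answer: -7085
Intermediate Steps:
25 - 45*158 = 25 - 7110 = -7085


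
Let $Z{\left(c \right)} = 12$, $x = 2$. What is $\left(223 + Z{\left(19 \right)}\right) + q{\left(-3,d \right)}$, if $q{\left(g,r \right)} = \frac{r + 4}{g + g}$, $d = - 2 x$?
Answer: $235$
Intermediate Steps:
$d = -4$ ($d = \left(-2\right) 2 = -4$)
$q{\left(g,r \right)} = \frac{4 + r}{2 g}$
$\left(223 + Z{\left(19 \right)}\right) + q{\left(-3,d \right)} = \left(223 + 12\right) + \frac{4 - 4}{2 \left(-3\right)} = 235 + \frac{1}{2} \left(- \frac{1}{3}\right) 0 = 235 + 0 = 235$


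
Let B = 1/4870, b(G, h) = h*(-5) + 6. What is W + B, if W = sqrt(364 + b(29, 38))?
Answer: 1/4870 + 6*sqrt(5) ≈ 13.417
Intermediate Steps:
b(G, h) = 6 - 5*h (b(G, h) = -5*h + 6 = 6 - 5*h)
B = 1/4870 ≈ 0.00020534
W = 6*sqrt(5) (W = sqrt(364 + (6 - 5*38)) = sqrt(364 + (6 - 190)) = sqrt(364 - 184) = sqrt(180) = 6*sqrt(5) ≈ 13.416)
W + B = 6*sqrt(5) + 1/4870 = 1/4870 + 6*sqrt(5)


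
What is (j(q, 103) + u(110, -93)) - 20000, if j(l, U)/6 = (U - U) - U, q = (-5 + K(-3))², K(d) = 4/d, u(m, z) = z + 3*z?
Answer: -20990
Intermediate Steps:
u(m, z) = 4*z
q = 361/9 (q = (-5 + 4/(-3))² = (-5 + 4*(-⅓))² = (-5 - 4/3)² = (-19/3)² = 361/9 ≈ 40.111)
j(l, U) = -6*U (j(l, U) = 6*((U - U) - U) = 6*(0 - U) = 6*(-U) = -6*U)
(j(q, 103) + u(110, -93)) - 20000 = (-6*103 + 4*(-93)) - 20000 = (-618 - 372) - 20000 = -990 - 20000 = -20990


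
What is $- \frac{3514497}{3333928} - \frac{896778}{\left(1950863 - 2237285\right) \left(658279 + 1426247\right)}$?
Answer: $- \frac{19429091430398075}{18430883346435352} \approx -1.0542$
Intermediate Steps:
$- \frac{3514497}{3333928} - \frac{896778}{\left(1950863 - 2237285\right) \left(658279 + 1426247\right)} = \left(-3514497\right) \frac{1}{3333928} - \frac{896778}{\left(-286422\right) 2084526} = - \frac{3514497}{3333928} - \frac{896778}{-597054105972} = - \frac{3514497}{3333928} - - \frac{16607}{11056557518} = - \frac{3514497}{3333928} + \frac{16607}{11056557518} = - \frac{19429091430398075}{18430883346435352}$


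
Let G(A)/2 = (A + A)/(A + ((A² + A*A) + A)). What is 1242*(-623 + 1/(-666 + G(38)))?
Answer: -10048149495/12986 ≈ -7.7377e+5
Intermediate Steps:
G(A) = 4*A/(2*A + 2*A²) (G(A) = 2*((A + A)/(A + ((A² + A*A) + A))) = 2*((2*A)/(A + ((A² + A²) + A))) = 2*((2*A)/(A + (2*A² + A))) = 2*((2*A)/(A + (A + 2*A²))) = 2*((2*A)/(2*A + 2*A²)) = 2*(2*A/(2*A + 2*A²)) = 4*A/(2*A + 2*A²))
1242*(-623 + 1/(-666 + G(38))) = 1242*(-623 + 1/(-666 + 2/(1 + 38))) = 1242*(-623 + 1/(-666 + 2/39)) = 1242*(-623 + 1/(-25972/39)) = 1242*(-623 - 39/25972) = 1242*(-16180595/25972) = -10048149495/12986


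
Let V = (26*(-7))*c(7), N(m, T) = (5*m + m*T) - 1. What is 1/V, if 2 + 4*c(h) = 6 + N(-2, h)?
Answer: 2/1911 ≈ 0.0010466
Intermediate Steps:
N(m, T) = -1 + 5*m + T*m (N(m, T) = (5*m + T*m) - 1 = -1 + 5*m + T*m)
c(h) = -7/4 - h/2 (c(h) = -1/2 + (6 + (-1 + 5*(-2) + h*(-2)))/4 = -1/2 + (6 + (-1 - 10 - 2*h))/4 = -1/2 + (6 + (-11 - 2*h))/4 = -1/2 + (-5 - 2*h)/4 = -1/2 + (-5/4 - h/2) = -7/4 - h/2)
V = 1911/2 (V = (26*(-7))*(-7/4 - 1/2*7) = -182*(-7/4 - 7/2) = -182*(-21/4) = 1911/2 ≈ 955.50)
1/V = 1/(1911/2) = 2/1911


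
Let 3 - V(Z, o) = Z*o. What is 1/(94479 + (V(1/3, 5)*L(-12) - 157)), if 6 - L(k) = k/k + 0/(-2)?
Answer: 3/282986 ≈ 1.0601e-5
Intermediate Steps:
L(k) = 5 (L(k) = 6 - (k/k + 0/(-2)) = 6 - (1 + 0*(-½)) = 6 - (1 + 0) = 6 - 1*1 = 6 - 1 = 5)
V(Z, o) = 3 - Z*o
1/(94479 + (V(1/3, 5)*L(-12) - 157)) = 1/(94479 + ((3 - 1*5/3)*5 - 157)) = 1/(94479 + ((3 - 1*⅓*5)*5 - 157)) = 1/(94479 + ((3 - 5/3)*5 - 157)) = 1/(94479 + ((4/3)*5 - 157)) = 1/(94479 + (20/3 - 157)) = 1/(94479 - 451/3) = 1/(282986/3) = 3/282986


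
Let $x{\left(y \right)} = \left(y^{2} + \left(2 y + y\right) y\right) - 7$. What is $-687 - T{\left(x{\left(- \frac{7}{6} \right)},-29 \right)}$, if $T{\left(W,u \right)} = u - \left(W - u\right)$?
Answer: $- \frac{5675}{9} \approx -630.56$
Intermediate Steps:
$x{\left(y \right)} = -7 + 4 y^{2}$ ($x{\left(y \right)} = \left(y^{2} + 3 y y\right) - 7 = \left(y^{2} + 3 y^{2}\right) - 7 = 4 y^{2} - 7 = -7 + 4 y^{2}$)
$T{\left(W,u \right)} = - W + 2 u$
$-687 - T{\left(x{\left(- \frac{7}{6} \right)},-29 \right)} = -687 - \left(- (-7 + 4 \left(- \frac{7}{6}\right)^{2}) + 2 \left(-29\right)\right) = -687 - \left(- (-7 + 4 \left(\left(-7\right) \frac{1}{6}\right)^{2}) - 58\right) = -687 - \left(- (-7 + 4 \left(- \frac{7}{6}\right)^{2}) - 58\right) = -687 - \left(- (-7 + 4 \cdot \frac{49}{36}) - 58\right) = -687 - \left(- (-7 + \frac{49}{9}) - 58\right) = -687 - \left(\left(-1\right) \left(- \frac{14}{9}\right) - 58\right) = -687 - \left(\frac{14}{9} - 58\right) = -687 - - \frac{508}{9} = -687 + \frac{508}{9} = - \frac{5675}{9}$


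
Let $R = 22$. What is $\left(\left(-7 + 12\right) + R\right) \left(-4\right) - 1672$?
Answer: $-1780$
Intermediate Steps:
$\left(\left(-7 + 12\right) + R\right) \left(-4\right) - 1672 = \left(\left(-7 + 12\right) + 22\right) \left(-4\right) - 1672 = \left(5 + 22\right) \left(-4\right) - 1672 = 27 \left(-4\right) - 1672 = -108 - 1672 = -1780$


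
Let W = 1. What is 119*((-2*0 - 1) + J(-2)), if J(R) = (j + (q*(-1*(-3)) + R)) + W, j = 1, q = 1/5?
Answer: -238/5 ≈ -47.600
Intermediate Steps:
q = ⅕ ≈ 0.20000
J(R) = 13/5 + R (J(R) = (1 + ((-1*(-3))/5 + R)) + 1 = (1 + ((⅕)*3 + R)) + 1 = (1 + (⅗ + R)) + 1 = (8/5 + R) + 1 = 13/5 + R)
119*((-2*0 - 1) + J(-2)) = 119*((-2*0 - 1) + (13/5 - 2)) = 119*((0 - 1) + ⅗) = 119*(-1 + ⅗) = 119*(-⅖) = -238/5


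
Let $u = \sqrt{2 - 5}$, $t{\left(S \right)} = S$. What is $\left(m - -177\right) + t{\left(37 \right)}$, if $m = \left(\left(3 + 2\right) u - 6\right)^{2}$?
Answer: $175 - 60 i \sqrt{3} \approx 175.0 - 103.92 i$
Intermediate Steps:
$u = i \sqrt{3}$ ($u = \sqrt{-3} = i \sqrt{3} \approx 1.732 i$)
$m = \left(-6 + 5 i \sqrt{3}\right)^{2}$ ($m = \left(\left(3 + 2\right) i \sqrt{3} - 6\right)^{2} = \left(5 i \sqrt{3} - 6\right)^{2} = \left(-6 + 5 i \sqrt{3}\right)^{2} \approx -39.0 - 103.92 i$)
$\left(m - -177\right) + t{\left(37 \right)} = \left(\left(6 - 5 i \sqrt{3}\right)^{2} - -177\right) + 37 = \left(\left(6 - 5 i \sqrt{3}\right)^{2} + \left(-1085 + 1262\right)\right) + 37 = \left(\left(6 - 5 i \sqrt{3}\right)^{2} + 177\right) + 37 = \left(177 + \left(6 - 5 i \sqrt{3}\right)^{2}\right) + 37 = 214 + \left(6 - 5 i \sqrt{3}\right)^{2}$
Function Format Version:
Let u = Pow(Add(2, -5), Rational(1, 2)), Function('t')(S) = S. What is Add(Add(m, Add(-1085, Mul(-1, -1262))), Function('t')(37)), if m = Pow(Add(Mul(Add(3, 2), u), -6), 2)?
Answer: Add(175, Mul(-60, I, Pow(3, Rational(1, 2)))) ≈ Add(175.00, Mul(-103.92, I))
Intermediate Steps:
u = Mul(I, Pow(3, Rational(1, 2))) (u = Pow(-3, Rational(1, 2)) = Mul(I, Pow(3, Rational(1, 2))) ≈ Mul(1.7320, I))
m = Pow(Add(-6, Mul(5, I, Pow(3, Rational(1, 2)))), 2) (m = Pow(Add(Mul(Add(3, 2), Mul(I, Pow(3, Rational(1, 2)))), -6), 2) = Pow(Add(Mul(5, Mul(I, Pow(3, Rational(1, 2)))), -6), 2) = Pow(Add(Mul(5, I, Pow(3, Rational(1, 2))), -6), 2) = Pow(Add(-6, Mul(5, I, Pow(3, Rational(1, 2)))), 2) ≈ Add(-39.000, Mul(-103.92, I)))
Add(Add(m, Add(-1085, Mul(-1, -1262))), Function('t')(37)) = Add(Add(Pow(Add(6, Mul(-5, I, Pow(3, Rational(1, 2)))), 2), Add(-1085, Mul(-1, -1262))), 37) = Add(Add(Pow(Add(6, Mul(-5, I, Pow(3, Rational(1, 2)))), 2), Add(-1085, 1262)), 37) = Add(Add(Pow(Add(6, Mul(-5, I, Pow(3, Rational(1, 2)))), 2), 177), 37) = Add(Add(177, Pow(Add(6, Mul(-5, I, Pow(3, Rational(1, 2)))), 2)), 37) = Add(214, Pow(Add(6, Mul(-5, I, Pow(3, Rational(1, 2)))), 2))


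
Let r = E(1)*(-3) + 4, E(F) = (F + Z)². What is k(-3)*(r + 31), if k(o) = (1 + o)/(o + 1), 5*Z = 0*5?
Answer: 32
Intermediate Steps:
Z = 0 (Z = (0*5)/5 = (⅕)*0 = 0)
E(F) = F² (E(F) = (F + 0)² = F²)
k(o) = 1 (k(o) = (1 + o)/(1 + o) = 1)
r = 1 (r = 1²*(-3) + 4 = 1*(-3) + 4 = -3 + 4 = 1)
k(-3)*(r + 31) = 1*(1 + 31) = 1*32 = 32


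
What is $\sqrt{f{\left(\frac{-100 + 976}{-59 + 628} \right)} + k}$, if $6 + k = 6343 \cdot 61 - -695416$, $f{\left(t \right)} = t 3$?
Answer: $\frac{\sqrt{350418709745}}{569} \approx 1040.4$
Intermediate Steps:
$f{\left(t \right)} = 3 t$
$k = 1082333$ ($k = -6 + \left(6343 \cdot 61 - -695416\right) = -6 + \left(386923 + 695416\right) = -6 + 1082339 = 1082333$)
$\sqrt{f{\left(\frac{-100 + 976}{-59 + 628} \right)} + k} = \sqrt{3 \frac{-100 + 976}{-59 + 628} + 1082333} = \sqrt{3 \cdot \frac{876}{569} + 1082333} = \sqrt{\frac{2628}{569} + 1082333} = \sqrt{\frac{615850105}{569}} = \frac{\sqrt{350418709745}}{569}$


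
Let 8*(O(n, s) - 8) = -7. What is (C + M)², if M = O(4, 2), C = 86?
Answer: 555025/64 ≈ 8672.3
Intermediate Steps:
O(n, s) = 57/8 (O(n, s) = 8 + (⅛)*(-7) = 8 - 7/8 = 57/8)
M = 57/8 ≈ 7.1250
(C + M)² = (86 + 57/8)² = (745/8)² = 555025/64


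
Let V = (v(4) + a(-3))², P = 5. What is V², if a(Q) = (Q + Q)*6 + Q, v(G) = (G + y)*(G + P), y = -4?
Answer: 2313441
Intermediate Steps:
v(G) = (-4 + G)*(5 + G) (v(G) = (G - 4)*(G + 5) = (-4 + G)*(5 + G))
a(Q) = 13*Q (a(Q) = (2*Q)*6 + Q = 12*Q + Q = 13*Q)
V = 1521 (V = ((-20 + 4 + 4²) + 13*(-3))² = ((-20 + 4 + 16) - 39)² = (0 - 39)² = (-39)² = 1521)
V² = 1521² = 2313441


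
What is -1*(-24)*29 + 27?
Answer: 723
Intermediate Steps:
-1*(-24)*29 + 27 = 24*29 + 27 = 696 + 27 = 723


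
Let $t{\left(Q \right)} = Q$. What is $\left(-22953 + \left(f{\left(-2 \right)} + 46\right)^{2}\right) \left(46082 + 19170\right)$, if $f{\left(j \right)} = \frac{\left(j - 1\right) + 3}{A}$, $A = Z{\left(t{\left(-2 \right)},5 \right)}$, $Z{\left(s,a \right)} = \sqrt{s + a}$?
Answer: $-1359655924$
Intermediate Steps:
$Z{\left(s,a \right)} = \sqrt{a + s}$
$A = \sqrt{3}$ ($A = \sqrt{5 - 2} = \sqrt{3} \approx 1.732$)
$f{\left(j \right)} = \frac{\sqrt{3} \left(2 + j\right)}{3}$ ($f{\left(j \right)} = \frac{\left(j - 1\right) + 3}{\sqrt{3}} = \left(\left(-1 + j\right) + 3\right) \frac{\sqrt{3}}{3} = \left(2 + j\right) \frac{\sqrt{3}}{3} = \frac{\sqrt{3} \left(2 + j\right)}{3}$)
$\left(-22953 + \left(f{\left(-2 \right)} + 46\right)^{2}\right) \left(46082 + 19170\right) = \left(-22953 + \left(\frac{\sqrt{3} \left(2 - 2\right)}{3} + 46\right)^{2}\right) \left(46082 + 19170\right) = \left(-22953 + \left(\frac{1}{3} \sqrt{3} \cdot 0 + 46\right)^{2}\right) 65252 = \left(-22953 + \left(0 + 46\right)^{2}\right) 65252 = \left(-22953 + 46^{2}\right) 65252 = \left(-22953 + 2116\right) 65252 = \left(-20837\right) 65252 = -1359655924$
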